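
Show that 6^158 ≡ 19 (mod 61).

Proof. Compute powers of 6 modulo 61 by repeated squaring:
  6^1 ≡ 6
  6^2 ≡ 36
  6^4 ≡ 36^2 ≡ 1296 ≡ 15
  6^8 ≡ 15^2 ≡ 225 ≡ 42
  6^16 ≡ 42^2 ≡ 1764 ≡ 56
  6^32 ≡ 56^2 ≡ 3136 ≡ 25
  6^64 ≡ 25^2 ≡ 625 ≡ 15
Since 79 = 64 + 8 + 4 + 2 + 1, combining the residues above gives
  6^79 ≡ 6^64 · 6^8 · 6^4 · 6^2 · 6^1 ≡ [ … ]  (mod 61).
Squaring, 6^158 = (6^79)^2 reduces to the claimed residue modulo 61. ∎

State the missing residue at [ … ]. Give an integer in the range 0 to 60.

18

Multiply the listed residues: 15 · 42 · 15 · 36 · 6 = 630 → 9450 → 340200 → 2041200.
Reducing modulo 61: 2041200 = 33462·61 + 18, so 6^79 ≡ 18.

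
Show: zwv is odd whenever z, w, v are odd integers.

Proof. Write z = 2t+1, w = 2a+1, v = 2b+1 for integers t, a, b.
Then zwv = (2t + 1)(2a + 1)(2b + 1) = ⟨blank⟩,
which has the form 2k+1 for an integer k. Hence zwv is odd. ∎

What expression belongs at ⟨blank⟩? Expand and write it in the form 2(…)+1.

2(4abt + 2ab + 2at + a + 2bt + b + t) + 1

Expanding: (2t + 1)(2a + 1)(2b + 1) = 8abt + 4ab + 4at + 2a + 4bt + 2b + 2t + 1.
Every term except the constant is even, so this is 2(4abt + 2ab + 2at + a + 2bt + b + t) + 1,
and 4abt + 2ab + 2at + a + 2bt + b + t ∈ ℤ gives the required form.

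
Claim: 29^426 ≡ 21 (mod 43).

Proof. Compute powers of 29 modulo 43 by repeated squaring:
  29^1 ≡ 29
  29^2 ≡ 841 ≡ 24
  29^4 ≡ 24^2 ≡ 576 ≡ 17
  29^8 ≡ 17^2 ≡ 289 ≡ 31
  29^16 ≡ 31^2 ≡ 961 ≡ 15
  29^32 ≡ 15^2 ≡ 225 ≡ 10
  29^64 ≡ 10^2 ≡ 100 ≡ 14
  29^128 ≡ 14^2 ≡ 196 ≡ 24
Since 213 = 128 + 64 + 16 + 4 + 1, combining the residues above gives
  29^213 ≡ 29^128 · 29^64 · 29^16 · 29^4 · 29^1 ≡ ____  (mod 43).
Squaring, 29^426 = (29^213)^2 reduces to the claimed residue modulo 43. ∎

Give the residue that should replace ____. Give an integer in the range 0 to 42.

29^128 · 29^64 · 29^16 · 29^4 · 29^1 ≡ 24 · 14 · 15 · 17 · 29 = 2484720.
2484720 mod 43 = 8, so 29^213 ≡ 8 (mod 43).

8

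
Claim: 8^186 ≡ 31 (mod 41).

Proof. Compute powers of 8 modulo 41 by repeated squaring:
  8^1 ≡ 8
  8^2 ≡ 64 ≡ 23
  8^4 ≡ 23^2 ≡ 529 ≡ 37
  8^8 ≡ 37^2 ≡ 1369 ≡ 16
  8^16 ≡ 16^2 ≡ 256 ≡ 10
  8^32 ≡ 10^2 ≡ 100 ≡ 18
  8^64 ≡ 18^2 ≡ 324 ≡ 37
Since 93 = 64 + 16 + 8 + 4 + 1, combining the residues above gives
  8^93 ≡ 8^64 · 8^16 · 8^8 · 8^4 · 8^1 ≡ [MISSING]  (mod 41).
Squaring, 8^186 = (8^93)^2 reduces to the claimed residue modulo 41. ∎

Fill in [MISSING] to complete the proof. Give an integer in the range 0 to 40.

21

8^64 · 8^16 · 8^8 · 8^4 · 8^1 ≡ 37 · 10 · 16 · 37 · 8 = 1752320.
1752320 mod 41 = 21, so 8^93 ≡ 21 (mod 41).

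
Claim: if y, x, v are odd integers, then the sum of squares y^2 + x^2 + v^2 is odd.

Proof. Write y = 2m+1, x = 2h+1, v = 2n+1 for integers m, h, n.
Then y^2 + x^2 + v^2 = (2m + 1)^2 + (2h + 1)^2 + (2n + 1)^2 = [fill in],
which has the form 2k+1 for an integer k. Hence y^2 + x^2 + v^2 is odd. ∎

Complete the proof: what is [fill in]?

Expanding: (2m + 1)^2 + (2h + 1)^2 + (2n + 1)^2 = 4h^2 + 4h + 4m^2 + 4m + 4n^2 + 4n + 3.
Every term except the constant is even, so this is 2(2h^2 + 2h + 2m^2 + 2m + 2n^2 + 2n + 1) + 1,
and 2h^2 + 2h + 2m^2 + 2m + 2n^2 + 2n + 1 ∈ ℤ gives the required form.

2(2h^2 + 2h + 2m^2 + 2m + 2n^2 + 2n + 1) + 1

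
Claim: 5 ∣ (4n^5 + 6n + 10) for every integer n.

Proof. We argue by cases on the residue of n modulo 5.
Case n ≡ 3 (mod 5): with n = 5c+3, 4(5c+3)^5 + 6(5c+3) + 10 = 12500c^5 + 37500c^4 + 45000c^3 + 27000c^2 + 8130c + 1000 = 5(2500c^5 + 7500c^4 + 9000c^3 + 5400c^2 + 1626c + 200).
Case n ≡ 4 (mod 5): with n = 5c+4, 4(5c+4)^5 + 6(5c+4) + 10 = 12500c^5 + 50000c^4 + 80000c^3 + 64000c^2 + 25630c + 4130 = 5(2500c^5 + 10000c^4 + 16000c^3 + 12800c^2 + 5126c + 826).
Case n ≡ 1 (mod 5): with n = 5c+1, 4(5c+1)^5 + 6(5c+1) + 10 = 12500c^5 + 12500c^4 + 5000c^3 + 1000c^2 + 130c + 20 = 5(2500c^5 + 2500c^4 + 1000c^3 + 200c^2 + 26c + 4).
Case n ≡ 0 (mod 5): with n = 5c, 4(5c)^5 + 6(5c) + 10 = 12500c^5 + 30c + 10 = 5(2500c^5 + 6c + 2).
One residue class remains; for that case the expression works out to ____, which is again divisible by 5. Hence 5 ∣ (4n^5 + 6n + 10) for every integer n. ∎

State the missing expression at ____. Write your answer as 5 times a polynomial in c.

Only n ≡ 2 (mod 5) is unaccounted for. Put n = 5c+2:
4(5c+2)^5 + 6(5c+2) + 10 expands to 12500c^5 + 25000c^4 + 20000c^3 + 8000c^2 + 1630c + 150,
and factoring out 5 leaves 5(2500c^5 + 5000c^4 + 4000c^3 + 1600c^2 + 326c + 30).

5(2500c^5 + 5000c^4 + 4000c^3 + 1600c^2 + 326c + 30)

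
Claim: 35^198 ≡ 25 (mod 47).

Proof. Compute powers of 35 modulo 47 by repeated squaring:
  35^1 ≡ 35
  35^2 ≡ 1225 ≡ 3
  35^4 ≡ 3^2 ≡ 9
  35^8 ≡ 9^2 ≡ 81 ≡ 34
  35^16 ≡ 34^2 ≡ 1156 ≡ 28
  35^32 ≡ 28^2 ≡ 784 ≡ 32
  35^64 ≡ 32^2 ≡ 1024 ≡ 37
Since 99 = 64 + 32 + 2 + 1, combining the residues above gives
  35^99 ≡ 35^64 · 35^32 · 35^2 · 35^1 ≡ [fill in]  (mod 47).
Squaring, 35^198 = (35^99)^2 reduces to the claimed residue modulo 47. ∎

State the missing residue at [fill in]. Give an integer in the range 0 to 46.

5

Multiply the listed residues: 37 · 32 · 3 · 35 = 1184 → 3552 → 124320.
Reducing modulo 47: 124320 = 2645·47 + 5, so 35^99 ≡ 5.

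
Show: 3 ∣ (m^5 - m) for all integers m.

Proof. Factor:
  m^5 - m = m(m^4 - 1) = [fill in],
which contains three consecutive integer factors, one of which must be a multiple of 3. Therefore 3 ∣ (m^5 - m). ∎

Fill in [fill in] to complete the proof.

(m - 1)m(m + 1)(m^2 + 1)

m^4 - 1 = (m^2 - 1)(m^2 + 1), and m^2 - 1 = (m-1)(m+1).
So m(m^4 - 1) = (m - 1)m(m + 1)(m^2 + 1).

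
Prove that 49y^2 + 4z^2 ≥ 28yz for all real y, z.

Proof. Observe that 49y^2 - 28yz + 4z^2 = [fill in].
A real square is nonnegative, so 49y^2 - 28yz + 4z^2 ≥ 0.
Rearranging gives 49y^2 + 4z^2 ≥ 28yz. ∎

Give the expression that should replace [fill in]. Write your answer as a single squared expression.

(7y - 2z)^2

The leading and trailing coefficients are 7^2 and 2^2, and 28 = 2·7·2, so the trinomial is (7y - 2z)^2.
Hence 49y^2 - 28yz + 4z^2 ≥ 0.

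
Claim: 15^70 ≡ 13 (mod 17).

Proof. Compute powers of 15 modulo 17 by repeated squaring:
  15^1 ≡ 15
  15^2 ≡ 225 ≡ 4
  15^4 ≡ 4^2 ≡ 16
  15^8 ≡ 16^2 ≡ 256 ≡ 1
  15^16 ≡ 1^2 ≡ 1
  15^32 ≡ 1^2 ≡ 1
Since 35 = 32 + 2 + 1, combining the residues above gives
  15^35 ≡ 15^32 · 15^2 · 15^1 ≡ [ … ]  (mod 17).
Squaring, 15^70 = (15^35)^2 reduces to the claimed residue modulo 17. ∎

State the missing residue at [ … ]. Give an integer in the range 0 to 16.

15^32 · 15^2 · 15^1 ≡ 1 · 4 · 15 = 60.
60 mod 17 = 9, so 15^35 ≡ 9 (mod 17).

9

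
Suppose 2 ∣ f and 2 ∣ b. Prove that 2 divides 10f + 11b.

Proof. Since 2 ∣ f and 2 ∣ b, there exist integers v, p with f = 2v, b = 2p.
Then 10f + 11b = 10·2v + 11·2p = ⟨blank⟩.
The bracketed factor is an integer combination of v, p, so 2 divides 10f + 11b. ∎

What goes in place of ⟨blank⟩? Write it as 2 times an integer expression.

2(11p + 10v)

Pull the common 2 out of every term: 10·2v + 11·2p = 2(11p + 10v).
11p + 10v is an integer, which exhibits the divisibility.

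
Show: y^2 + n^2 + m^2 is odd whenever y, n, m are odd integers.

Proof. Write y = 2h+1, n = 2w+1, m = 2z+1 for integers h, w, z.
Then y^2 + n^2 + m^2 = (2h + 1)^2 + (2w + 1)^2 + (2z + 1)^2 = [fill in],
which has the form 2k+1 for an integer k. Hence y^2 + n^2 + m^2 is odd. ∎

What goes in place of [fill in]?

2(2h^2 + 2h + 2w^2 + 2w + 2z^2 + 2z + 1) + 1

(2h + 1)^2 + (2w + 1)^2 + (2z + 1)^2 = 4h^2 + 4h + 4w^2 + 4w + 4z^2 + 4z + 3
= 2(2h^2 + 2h + 2w^2 + 2w + 2z^2 + 2z + 1) + 1.
Since 2h^2 + 2h + 2w^2 + 2w + 2z^2 + 2z + 1 is an integer, the sum of squares is of the form 2k+1 for an integer k.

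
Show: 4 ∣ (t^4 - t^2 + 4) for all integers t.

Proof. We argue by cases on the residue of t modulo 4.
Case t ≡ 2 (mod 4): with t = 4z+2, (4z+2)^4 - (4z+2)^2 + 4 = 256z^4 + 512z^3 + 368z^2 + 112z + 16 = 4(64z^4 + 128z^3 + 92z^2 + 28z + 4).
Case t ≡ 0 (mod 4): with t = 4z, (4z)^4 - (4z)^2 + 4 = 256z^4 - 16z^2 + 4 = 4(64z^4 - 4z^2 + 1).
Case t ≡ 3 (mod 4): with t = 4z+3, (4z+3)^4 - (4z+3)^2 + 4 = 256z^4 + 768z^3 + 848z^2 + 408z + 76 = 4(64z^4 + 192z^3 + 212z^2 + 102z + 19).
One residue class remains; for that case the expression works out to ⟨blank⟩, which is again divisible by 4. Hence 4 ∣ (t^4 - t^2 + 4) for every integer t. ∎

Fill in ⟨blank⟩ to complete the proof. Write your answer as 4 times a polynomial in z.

Only t ≡ 1 (mod 4) is unaccounted for. Put t = 4z+1:
(4z+1)^4 - (4z+1)^2 + 4 expands to 256z^4 + 256z^3 + 80z^2 + 8z + 4,
and factoring out 4 leaves 4(64z^4 + 64z^3 + 20z^2 + 2z + 1).

4(64z^4 + 64z^3 + 20z^2 + 2z + 1)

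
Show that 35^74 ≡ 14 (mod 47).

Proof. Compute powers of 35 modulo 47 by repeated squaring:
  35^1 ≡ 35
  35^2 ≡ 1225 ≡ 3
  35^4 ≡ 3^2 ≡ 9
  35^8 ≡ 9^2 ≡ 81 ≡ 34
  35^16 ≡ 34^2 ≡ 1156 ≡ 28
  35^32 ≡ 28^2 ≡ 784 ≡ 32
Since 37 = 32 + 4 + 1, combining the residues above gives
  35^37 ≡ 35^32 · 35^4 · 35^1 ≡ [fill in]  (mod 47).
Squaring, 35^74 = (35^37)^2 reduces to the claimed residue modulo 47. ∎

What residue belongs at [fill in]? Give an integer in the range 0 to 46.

22

35^32 · 35^4 · 35^1 ≡ 32 · 9 · 35 = 10080.
10080 mod 47 = 22, so 35^37 ≡ 22 (mod 47).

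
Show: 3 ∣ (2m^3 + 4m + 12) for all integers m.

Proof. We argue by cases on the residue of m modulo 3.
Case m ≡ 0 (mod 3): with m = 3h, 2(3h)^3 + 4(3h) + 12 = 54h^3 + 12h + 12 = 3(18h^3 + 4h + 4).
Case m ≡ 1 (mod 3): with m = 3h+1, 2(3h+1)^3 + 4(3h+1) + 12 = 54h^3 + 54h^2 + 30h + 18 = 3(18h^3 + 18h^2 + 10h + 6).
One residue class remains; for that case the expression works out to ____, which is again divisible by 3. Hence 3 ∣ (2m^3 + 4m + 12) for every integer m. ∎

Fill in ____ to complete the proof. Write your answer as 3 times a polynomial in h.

Only m ≡ 2 (mod 3) is unaccounted for. Put m = 3h+2:
2(3h+2)^3 + 4(3h+2) + 12 expands to 54h^3 + 108h^2 + 84h + 36,
and factoring out 3 leaves 3(18h^3 + 36h^2 + 28h + 12).

3(18h^3 + 36h^2 + 28h + 12)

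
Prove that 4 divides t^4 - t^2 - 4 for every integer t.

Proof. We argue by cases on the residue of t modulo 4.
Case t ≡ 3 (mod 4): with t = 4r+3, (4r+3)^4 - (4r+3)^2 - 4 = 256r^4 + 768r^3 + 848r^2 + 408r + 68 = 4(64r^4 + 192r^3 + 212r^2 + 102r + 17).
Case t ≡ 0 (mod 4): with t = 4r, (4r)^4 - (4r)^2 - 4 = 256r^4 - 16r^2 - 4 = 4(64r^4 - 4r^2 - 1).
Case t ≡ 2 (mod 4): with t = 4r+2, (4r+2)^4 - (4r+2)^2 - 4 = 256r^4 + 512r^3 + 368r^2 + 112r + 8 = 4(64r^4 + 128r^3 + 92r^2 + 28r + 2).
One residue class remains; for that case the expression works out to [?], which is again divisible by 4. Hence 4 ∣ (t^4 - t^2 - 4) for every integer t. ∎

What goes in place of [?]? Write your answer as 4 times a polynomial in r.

4(64r^4 + 64r^3 + 20r^2 + 2r - 1)

The residues treated are {3, 0, 2}, so the missing case is t ≡ 1 (mod 4); write t = 4r+1.
Then (4r+1)^4 - (4r+1)^2 - 4 = 256r^4 + 256r^3 + 80r^2 + 8r - 4 = 4(64r^4 + 64r^3 + 20r^2 + 2r - 1).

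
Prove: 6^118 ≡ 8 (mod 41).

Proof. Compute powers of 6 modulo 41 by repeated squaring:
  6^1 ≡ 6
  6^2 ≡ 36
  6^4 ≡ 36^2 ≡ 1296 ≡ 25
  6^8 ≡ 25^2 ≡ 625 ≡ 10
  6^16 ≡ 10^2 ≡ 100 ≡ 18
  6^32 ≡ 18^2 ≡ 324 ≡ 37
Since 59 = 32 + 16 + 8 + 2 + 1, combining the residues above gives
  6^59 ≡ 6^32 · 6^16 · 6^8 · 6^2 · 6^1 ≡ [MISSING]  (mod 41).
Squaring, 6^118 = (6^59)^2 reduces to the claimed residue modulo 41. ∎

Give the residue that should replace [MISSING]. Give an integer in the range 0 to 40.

Multiply the listed residues: 37 · 18 · 10 · 36 · 6 = 666 → 6660 → 239760 → 1438560.
Reducing modulo 41: 1438560 = 35086·41 + 34, so 6^59 ≡ 34.

34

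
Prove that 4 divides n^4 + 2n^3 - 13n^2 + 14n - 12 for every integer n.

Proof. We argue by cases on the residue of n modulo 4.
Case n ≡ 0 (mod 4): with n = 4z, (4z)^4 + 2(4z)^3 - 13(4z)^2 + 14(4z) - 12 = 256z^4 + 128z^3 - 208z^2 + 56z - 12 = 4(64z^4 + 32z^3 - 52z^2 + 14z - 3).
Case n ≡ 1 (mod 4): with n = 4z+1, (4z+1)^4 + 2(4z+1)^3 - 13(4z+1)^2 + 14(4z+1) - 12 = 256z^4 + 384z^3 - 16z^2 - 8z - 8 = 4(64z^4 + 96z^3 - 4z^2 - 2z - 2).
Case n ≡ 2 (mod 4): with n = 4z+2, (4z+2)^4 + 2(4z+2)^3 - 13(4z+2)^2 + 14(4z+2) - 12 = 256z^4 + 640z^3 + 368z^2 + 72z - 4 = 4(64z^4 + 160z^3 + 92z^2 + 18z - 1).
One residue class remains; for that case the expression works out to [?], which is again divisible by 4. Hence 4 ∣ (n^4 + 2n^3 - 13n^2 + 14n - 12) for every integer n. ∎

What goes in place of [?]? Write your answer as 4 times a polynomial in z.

Only n ≡ 3 (mod 4) is unaccounted for. Put n = 4z+3:
(4z+3)^4 + 2(4z+3)^3 - 13(4z+3)^2 + 14(4z+3) - 12 expands to 256z^4 + 896z^3 + 944z^2 + 392z + 48,
and factoring out 4 leaves 4(64z^4 + 224z^3 + 236z^2 + 98z + 12).

4(64z^4 + 224z^3 + 236z^2 + 98z + 12)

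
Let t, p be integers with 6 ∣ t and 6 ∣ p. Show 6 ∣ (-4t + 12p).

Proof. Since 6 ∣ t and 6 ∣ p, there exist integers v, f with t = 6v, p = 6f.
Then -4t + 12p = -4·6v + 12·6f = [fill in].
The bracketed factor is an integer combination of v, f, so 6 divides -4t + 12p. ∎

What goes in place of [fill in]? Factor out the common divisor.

Each term has a factor of 6: -4·6v + 12·6f = 6·(12f - 4v).
Since 12f - 4v is an integer, 6 ∣ (-4t + 12p).

6(12f - 4v)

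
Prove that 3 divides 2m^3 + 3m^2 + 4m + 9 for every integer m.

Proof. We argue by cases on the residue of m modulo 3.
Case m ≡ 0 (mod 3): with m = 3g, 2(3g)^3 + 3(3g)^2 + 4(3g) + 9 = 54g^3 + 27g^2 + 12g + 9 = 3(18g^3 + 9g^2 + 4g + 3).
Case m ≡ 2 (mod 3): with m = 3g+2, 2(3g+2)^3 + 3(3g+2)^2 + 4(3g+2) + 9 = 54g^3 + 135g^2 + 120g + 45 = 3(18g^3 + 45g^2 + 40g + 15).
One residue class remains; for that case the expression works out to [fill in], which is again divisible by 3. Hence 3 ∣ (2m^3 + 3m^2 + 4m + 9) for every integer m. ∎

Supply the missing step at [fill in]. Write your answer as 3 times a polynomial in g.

3(18g^3 + 27g^2 + 16g + 6)

The residues treated are {0, 2}, so the missing case is m ≡ 1 (mod 3); write m = 3g+1.
Then 2(3g+1)^3 + 3(3g+1)^2 + 4(3g+1) + 9 = 54g^3 + 81g^2 + 48g + 18 = 3(18g^3 + 27g^2 + 16g + 6).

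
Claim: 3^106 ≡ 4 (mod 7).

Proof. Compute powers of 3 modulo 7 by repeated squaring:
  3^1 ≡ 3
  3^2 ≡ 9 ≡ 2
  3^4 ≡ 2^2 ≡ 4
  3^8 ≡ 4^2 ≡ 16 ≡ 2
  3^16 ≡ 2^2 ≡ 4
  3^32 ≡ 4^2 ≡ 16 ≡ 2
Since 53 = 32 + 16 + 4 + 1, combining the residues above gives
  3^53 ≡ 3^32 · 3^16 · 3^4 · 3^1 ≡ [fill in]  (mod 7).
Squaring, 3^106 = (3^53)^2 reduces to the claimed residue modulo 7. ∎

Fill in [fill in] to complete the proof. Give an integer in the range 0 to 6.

3^32 · 3^16 · 3^4 · 3^1 ≡ 2 · 4 · 4 · 3 = 96.
96 mod 7 = 5, so 3^53 ≡ 5 (mod 7).

5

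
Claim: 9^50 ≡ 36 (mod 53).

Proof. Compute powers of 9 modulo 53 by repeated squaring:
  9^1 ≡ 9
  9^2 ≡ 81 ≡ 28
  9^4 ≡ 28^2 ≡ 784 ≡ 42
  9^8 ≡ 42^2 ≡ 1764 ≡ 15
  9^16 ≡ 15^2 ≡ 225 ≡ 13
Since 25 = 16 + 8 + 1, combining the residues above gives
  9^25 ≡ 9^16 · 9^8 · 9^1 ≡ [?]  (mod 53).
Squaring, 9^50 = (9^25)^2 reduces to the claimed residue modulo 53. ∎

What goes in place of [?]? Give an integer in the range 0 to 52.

6

Multiply the listed residues: 13 · 15 · 9 = 195 → 1755.
Reducing modulo 53: 1755 = 33·53 + 6, so 9^25 ≡ 6.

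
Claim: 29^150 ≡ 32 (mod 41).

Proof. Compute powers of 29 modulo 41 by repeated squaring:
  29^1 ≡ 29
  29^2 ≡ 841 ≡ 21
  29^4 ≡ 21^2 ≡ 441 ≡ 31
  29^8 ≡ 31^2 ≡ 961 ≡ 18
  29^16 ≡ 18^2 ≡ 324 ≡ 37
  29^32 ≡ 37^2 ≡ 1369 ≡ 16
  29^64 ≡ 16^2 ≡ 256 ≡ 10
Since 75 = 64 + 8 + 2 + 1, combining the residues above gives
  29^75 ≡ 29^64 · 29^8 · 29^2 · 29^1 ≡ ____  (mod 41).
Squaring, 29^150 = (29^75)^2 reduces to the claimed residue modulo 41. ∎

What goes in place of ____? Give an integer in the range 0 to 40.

29^64 · 29^8 · 29^2 · 29^1 ≡ 10 · 18 · 21 · 29 = 109620.
109620 mod 41 = 27, so 29^75 ≡ 27 (mod 41).

27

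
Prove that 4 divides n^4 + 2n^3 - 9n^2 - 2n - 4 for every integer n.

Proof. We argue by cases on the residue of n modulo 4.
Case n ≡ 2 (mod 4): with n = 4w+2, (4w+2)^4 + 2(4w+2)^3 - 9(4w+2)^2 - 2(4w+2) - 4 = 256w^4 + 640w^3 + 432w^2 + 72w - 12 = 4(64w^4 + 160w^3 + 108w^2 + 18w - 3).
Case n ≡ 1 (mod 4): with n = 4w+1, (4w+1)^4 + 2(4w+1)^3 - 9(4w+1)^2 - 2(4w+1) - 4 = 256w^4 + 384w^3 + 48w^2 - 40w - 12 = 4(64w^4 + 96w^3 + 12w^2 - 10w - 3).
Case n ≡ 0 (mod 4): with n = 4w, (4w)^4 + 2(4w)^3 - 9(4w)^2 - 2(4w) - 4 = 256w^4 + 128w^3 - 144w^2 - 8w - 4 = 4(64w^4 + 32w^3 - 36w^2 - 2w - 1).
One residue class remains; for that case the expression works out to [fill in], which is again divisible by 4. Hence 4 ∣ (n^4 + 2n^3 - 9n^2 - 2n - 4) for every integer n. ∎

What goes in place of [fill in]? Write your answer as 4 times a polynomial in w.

Only n ≡ 3 (mod 4) is unaccounted for. Put n = 4w+3:
(4w+3)^4 + 2(4w+3)^3 - 9(4w+3)^2 - 2(4w+3) - 4 expands to 256w^4 + 896w^3 + 1008w^2 + 424w + 44,
and factoring out 4 leaves 4(64w^4 + 224w^3 + 252w^2 + 106w + 11).

4(64w^4 + 224w^3 + 252w^2 + 106w + 11)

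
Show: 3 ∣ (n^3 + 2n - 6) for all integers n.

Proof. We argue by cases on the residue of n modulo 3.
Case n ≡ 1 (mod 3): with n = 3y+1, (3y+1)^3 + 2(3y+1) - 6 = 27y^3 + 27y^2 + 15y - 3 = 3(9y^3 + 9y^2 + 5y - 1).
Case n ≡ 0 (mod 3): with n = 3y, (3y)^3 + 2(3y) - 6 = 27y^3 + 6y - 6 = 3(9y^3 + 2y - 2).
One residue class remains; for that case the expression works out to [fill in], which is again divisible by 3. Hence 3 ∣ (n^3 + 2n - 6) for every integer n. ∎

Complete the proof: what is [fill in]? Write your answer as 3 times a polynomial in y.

Only n ≡ 2 (mod 3) is unaccounted for. Put n = 3y+2:
(3y+2)^3 + 2(3y+2) - 6 expands to 27y^3 + 54y^2 + 42y + 6,
and factoring out 3 leaves 3(9y^3 + 18y^2 + 14y + 2).

3(9y^3 + 18y^2 + 14y + 2)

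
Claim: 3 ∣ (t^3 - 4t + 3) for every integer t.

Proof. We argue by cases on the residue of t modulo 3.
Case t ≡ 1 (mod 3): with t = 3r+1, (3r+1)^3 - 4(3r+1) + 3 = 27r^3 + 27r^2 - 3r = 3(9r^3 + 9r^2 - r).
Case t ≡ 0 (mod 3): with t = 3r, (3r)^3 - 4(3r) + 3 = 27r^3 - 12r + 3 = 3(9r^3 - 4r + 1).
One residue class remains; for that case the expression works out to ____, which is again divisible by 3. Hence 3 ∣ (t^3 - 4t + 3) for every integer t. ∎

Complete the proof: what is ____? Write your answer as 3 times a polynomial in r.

3(9r^3 + 18r^2 + 8r + 1)

The residues treated are {1, 0}, so the missing case is t ≡ 2 (mod 3); write t = 3r+2.
Then (3r+2)^3 - 4(3r+2) + 3 = 27r^3 + 54r^2 + 24r + 3 = 3(9r^3 + 18r^2 + 8r + 1).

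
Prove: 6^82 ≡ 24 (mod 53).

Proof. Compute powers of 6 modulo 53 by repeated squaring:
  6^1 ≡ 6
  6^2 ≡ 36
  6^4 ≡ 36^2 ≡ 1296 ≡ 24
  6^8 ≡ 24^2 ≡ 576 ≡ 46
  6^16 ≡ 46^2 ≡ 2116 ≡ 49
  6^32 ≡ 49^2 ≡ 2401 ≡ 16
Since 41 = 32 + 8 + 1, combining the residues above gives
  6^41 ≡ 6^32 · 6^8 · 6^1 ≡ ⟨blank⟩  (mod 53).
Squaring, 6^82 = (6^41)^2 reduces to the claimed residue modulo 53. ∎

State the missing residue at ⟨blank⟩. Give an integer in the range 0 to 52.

17

6^32 · 6^8 · 6^1 ≡ 16 · 46 · 6 = 4416.
4416 mod 53 = 17, so 6^41 ≡ 17 (mod 53).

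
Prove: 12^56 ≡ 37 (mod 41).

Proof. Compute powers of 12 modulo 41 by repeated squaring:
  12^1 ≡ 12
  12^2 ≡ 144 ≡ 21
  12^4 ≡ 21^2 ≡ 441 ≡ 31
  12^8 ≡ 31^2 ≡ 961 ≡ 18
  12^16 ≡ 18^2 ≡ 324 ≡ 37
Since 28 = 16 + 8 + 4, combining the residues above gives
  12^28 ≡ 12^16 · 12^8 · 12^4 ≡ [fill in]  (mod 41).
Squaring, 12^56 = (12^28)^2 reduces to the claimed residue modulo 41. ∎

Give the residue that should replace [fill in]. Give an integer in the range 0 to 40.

23

12^16 · 12^8 · 12^4 ≡ 37 · 18 · 31 = 20646.
20646 mod 41 = 23, so 12^28 ≡ 23 (mod 41).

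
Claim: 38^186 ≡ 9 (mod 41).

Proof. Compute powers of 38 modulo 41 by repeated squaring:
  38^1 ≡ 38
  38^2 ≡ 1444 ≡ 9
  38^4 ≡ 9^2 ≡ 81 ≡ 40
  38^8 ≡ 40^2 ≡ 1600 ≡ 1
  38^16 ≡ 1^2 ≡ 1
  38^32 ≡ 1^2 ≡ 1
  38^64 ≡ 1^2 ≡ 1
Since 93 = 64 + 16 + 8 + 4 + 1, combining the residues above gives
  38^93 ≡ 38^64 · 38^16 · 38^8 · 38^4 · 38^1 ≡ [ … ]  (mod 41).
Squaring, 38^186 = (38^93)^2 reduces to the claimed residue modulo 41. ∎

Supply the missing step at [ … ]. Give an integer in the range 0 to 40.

3

Multiply the listed residues: 1 · 1 · 1 · 40 · 38 = 1 → 1 → 40 → 1520.
Reducing modulo 41: 1520 = 37·41 + 3, so 38^93 ≡ 3.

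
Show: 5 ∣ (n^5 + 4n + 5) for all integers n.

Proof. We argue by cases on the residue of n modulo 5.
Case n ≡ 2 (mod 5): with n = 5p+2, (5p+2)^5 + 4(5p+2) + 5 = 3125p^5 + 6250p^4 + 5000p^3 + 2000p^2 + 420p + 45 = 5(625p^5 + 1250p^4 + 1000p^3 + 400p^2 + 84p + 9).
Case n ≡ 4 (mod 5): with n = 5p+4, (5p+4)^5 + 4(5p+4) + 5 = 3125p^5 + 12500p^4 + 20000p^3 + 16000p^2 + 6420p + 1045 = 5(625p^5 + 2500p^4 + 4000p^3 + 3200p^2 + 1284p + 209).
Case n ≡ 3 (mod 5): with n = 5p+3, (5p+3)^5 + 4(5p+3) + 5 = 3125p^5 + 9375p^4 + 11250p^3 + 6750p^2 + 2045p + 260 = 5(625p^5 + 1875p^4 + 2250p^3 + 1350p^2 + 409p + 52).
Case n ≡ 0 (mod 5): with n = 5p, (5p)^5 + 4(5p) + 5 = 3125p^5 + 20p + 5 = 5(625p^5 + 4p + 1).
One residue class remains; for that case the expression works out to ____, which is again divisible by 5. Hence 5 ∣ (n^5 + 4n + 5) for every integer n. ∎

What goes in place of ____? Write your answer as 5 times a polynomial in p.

Only n ≡ 1 (mod 5) is unaccounted for. Put n = 5p+1:
(5p+1)^5 + 4(5p+1) + 5 expands to 3125p^5 + 3125p^4 + 1250p^3 + 250p^2 + 45p + 10,
and factoring out 5 leaves 5(625p^5 + 625p^4 + 250p^3 + 50p^2 + 9p + 2).

5(625p^5 + 625p^4 + 250p^3 + 50p^2 + 9p + 2)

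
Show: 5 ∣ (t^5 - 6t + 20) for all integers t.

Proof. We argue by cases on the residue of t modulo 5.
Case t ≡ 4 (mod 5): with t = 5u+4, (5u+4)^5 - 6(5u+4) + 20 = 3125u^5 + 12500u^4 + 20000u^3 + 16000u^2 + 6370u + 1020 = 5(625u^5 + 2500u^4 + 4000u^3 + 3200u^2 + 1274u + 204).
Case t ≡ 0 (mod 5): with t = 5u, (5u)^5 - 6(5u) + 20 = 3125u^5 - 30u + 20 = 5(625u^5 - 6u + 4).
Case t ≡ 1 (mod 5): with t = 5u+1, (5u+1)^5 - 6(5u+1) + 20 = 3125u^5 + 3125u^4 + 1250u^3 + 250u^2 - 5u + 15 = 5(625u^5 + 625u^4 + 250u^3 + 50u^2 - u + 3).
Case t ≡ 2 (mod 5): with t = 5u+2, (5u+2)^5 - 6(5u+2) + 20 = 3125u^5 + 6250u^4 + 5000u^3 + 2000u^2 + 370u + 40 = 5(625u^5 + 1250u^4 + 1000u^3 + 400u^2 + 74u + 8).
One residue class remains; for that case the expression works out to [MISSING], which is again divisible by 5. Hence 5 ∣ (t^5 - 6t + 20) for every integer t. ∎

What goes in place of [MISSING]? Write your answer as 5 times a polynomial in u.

Only t ≡ 3 (mod 5) is unaccounted for. Put t = 5u+3:
(5u+3)^5 - 6(5u+3) + 20 expands to 3125u^5 + 9375u^4 + 11250u^3 + 6750u^2 + 1995u + 245,
and factoring out 5 leaves 5(625u^5 + 1875u^4 + 2250u^3 + 1350u^2 + 399u + 49).

5(625u^5 + 1875u^4 + 2250u^3 + 1350u^2 + 399u + 49)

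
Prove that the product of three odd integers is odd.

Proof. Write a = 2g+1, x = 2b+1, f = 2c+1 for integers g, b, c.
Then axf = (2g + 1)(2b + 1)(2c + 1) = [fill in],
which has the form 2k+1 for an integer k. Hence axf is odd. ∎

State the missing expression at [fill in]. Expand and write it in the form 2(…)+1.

2(4bcg + 2bc + 2bg + b + 2cg + c + g) + 1

(2g + 1)(2b + 1)(2c + 1) = 8bcg + 4bc + 4bg + 2b + 4cg + 2c + 2g + 1
= 2(4bcg + 2bc + 2bg + b + 2cg + c + g) + 1.
Since 4bcg + 2bc + 2bg + b + 2cg + c + g is an integer, the product is of the form 2k+1 for an integer k.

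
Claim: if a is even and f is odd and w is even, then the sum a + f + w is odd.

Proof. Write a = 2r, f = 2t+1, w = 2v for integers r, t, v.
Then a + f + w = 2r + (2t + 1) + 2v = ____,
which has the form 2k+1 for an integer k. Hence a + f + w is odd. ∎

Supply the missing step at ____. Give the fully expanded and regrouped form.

2r + (2t + 1) + 2v = 2r + 2t + 2v + 1
= 2(r + t + v) + 1.
Since r + t + v is an integer, the sum is of the form 2k+1 for an integer k.

2(r + t + v) + 1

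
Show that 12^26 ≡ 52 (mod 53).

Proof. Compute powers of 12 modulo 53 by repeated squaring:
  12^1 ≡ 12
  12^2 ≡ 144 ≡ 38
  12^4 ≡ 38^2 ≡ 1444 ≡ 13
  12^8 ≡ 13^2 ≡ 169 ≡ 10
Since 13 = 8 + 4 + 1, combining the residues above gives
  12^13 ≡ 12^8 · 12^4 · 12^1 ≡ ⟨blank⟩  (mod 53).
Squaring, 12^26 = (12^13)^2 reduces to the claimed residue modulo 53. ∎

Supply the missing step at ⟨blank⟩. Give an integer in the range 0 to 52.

23

12^8 · 12^4 · 12^1 ≡ 10 · 13 · 12 = 1560.
1560 mod 53 = 23, so 12^13 ≡ 23 (mod 53).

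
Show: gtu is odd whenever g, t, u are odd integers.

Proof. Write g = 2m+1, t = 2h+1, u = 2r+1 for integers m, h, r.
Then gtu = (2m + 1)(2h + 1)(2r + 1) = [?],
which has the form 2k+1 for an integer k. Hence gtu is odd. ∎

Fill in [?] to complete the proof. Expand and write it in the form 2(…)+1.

Expanding: (2m + 1)(2h + 1)(2r + 1) = 8hmr + 4hm + 4hr + 2h + 4mr + 2m + 2r + 1.
Every term except the constant is even, so this is 2(4hmr + 2hm + 2hr + h + 2mr + m + r) + 1,
and 4hmr + 2hm + 2hr + h + 2mr + m + r ∈ ℤ gives the required form.

2(4hmr + 2hm + 2hr + h + 2mr + m + r) + 1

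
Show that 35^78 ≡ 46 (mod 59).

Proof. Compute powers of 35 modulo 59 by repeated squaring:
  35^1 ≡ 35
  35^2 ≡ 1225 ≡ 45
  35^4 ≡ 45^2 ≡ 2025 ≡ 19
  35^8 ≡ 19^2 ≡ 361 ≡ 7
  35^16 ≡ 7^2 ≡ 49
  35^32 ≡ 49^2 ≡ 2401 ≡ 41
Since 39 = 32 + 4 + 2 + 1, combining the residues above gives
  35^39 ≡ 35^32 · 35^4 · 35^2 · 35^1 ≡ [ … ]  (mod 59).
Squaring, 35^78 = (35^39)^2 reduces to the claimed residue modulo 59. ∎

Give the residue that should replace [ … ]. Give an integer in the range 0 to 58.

35^32 · 35^4 · 35^2 · 35^1 ≡ 41 · 19 · 45 · 35 = 1226925.
1226925 mod 59 = 20, so 35^39 ≡ 20 (mod 59).

20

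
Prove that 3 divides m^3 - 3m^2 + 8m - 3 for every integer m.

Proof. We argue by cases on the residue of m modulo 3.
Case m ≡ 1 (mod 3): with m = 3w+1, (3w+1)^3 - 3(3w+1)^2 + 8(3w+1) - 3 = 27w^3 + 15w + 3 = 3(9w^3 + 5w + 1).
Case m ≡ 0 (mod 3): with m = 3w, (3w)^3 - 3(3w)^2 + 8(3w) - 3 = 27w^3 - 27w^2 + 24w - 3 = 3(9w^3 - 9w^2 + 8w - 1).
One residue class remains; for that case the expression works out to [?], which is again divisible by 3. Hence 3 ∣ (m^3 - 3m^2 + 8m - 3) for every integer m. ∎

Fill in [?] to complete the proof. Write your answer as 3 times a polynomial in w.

3(9w^3 + 9w^2 + 8w + 3)

The residues treated are {1, 0}, so the missing case is m ≡ 2 (mod 3); write m = 3w+2.
Then (3w+2)^3 - 3(3w+2)^2 + 8(3w+2) - 3 = 27w^3 + 27w^2 + 24w + 9 = 3(9w^3 + 9w^2 + 8w + 3).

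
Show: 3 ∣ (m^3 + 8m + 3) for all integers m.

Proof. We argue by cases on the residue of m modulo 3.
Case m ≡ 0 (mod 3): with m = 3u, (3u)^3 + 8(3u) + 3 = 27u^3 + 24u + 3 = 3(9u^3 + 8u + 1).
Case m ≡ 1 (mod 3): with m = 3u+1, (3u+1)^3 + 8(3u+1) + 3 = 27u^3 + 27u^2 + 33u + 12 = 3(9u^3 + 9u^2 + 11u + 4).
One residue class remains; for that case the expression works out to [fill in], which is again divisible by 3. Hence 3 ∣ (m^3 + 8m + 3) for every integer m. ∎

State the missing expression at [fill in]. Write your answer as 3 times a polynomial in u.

3(9u^3 + 18u^2 + 20u + 9)

Only m ≡ 2 (mod 3) is unaccounted for. Put m = 3u+2:
(3u+2)^3 + 8(3u+2) + 3 expands to 27u^3 + 54u^2 + 60u + 27,
and factoring out 3 leaves 3(9u^3 + 18u^2 + 20u + 9).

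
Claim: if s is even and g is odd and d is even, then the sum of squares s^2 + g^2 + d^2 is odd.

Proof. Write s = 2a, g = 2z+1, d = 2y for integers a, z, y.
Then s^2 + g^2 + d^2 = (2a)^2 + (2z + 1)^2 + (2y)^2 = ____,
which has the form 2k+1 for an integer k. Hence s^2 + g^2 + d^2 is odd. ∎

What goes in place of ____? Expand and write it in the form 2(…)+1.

(2a)^2 + (2z + 1)^2 + (2y)^2 = 4a^2 + 4y^2 + 4z^2 + 4z + 1
= 2(2a^2 + 2y^2 + 2z^2 + 2z) + 1.
Since 2a^2 + 2y^2 + 2z^2 + 2z is an integer, the sum of squares is of the form 2k+1 for an integer k.

2(2a^2 + 2y^2 + 2z^2 + 2z) + 1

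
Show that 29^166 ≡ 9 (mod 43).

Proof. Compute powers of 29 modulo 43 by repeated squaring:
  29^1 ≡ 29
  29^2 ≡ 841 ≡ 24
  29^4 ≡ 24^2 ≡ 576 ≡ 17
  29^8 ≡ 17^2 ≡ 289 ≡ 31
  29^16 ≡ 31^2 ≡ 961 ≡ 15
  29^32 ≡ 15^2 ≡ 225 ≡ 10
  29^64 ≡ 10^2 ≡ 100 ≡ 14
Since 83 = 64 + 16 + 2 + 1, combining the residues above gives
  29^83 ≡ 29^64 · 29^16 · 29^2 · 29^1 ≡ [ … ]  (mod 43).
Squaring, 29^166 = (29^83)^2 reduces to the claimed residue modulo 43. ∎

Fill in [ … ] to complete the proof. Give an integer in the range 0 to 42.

29^64 · 29^16 · 29^2 · 29^1 ≡ 14 · 15 · 24 · 29 = 146160.
146160 mod 43 = 3, so 29^83 ≡ 3 (mod 43).

3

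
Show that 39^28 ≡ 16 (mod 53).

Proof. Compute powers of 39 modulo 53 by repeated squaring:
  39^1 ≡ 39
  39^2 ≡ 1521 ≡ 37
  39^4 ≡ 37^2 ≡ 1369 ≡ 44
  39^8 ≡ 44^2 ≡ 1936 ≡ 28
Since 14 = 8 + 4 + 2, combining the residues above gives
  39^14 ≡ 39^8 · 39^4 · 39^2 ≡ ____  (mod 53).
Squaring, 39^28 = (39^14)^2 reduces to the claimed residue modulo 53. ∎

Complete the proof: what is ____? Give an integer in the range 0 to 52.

4

Multiply the listed residues: 28 · 44 · 37 = 1232 → 45584.
Reducing modulo 53: 45584 = 860·53 + 4, so 39^14 ≡ 4.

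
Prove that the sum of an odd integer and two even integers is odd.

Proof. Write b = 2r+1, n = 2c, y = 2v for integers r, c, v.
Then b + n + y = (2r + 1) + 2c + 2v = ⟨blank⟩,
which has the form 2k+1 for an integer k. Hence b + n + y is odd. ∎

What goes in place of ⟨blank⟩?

Expanding: (2r + 1) + 2c + 2v = 2c + 2r + 2v + 1.
Every term except the constant is even, so this is 2(c + r + v) + 1,
and c + r + v ∈ ℤ gives the required form.

2(c + r + v) + 1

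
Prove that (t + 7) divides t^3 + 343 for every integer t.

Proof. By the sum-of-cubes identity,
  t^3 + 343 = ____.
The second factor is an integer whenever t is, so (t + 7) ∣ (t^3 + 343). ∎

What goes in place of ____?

(t + 7)(t^2 - 7t + 49)

a^3 + b^3 = (a + b)(a^2 - ab + b^2). With a = t, b = 7:
t^3 + 343 = (t + 7)(t^2 - 7t + 49).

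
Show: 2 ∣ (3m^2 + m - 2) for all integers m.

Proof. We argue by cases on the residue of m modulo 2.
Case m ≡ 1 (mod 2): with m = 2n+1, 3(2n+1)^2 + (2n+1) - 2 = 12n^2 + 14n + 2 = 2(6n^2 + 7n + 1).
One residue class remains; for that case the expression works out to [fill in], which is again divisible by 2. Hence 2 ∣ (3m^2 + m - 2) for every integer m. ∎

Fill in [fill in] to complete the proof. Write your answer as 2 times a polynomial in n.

2(6n^2 + n - 1)

Only m ≡ 0 (mod 2) is unaccounted for. Put m = 2n:
3(2n)^2 + (2n) - 2 expands to 12n^2 + 2n - 2,
and factoring out 2 leaves 2(6n^2 + n - 1).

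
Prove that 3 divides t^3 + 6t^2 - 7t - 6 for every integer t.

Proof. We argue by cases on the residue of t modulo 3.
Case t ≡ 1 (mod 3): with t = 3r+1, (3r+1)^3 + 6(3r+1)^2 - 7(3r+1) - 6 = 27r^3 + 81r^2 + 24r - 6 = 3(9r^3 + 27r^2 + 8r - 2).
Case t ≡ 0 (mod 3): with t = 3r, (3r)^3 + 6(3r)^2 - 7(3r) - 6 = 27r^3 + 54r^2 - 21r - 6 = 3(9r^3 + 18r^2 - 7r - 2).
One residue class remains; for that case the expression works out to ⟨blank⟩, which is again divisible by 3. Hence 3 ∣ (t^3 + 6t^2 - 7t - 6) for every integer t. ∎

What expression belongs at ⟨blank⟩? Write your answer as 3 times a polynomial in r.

3(9r^3 + 36r^2 + 29r + 4)

Only t ≡ 2 (mod 3) is unaccounted for. Put t = 3r+2:
(3r+2)^3 + 6(3r+2)^2 - 7(3r+2) - 6 expands to 27r^3 + 108r^2 + 87r + 12,
and factoring out 3 leaves 3(9r^3 + 36r^2 + 29r + 4).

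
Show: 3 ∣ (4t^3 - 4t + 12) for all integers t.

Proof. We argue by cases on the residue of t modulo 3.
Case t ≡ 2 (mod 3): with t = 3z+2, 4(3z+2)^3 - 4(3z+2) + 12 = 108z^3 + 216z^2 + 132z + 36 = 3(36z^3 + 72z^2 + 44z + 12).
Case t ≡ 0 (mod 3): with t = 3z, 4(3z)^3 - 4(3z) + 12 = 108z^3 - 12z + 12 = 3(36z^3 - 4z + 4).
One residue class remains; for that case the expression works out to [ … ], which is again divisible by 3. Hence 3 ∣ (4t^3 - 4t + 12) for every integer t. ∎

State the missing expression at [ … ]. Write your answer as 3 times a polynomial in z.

Only t ≡ 1 (mod 3) is unaccounted for. Put t = 3z+1:
4(3z+1)^3 - 4(3z+1) + 12 expands to 108z^3 + 108z^2 + 24z + 12,
and factoring out 3 leaves 3(36z^3 + 36z^2 + 8z + 4).

3(36z^3 + 36z^2 + 8z + 4)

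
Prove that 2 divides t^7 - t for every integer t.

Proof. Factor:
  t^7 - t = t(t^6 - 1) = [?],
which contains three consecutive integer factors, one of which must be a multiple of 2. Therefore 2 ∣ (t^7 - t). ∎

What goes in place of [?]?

t^6 - 1 = (t^2 - 1)(t^4 + t^2 + 1), and t^2 - 1 = (t-1)(t+1).
So t(t^6 - 1) = (t - 1)t(t + 1)(t^4 + t^2 + 1).

(t - 1)t(t + 1)(t^4 + t^2 + 1)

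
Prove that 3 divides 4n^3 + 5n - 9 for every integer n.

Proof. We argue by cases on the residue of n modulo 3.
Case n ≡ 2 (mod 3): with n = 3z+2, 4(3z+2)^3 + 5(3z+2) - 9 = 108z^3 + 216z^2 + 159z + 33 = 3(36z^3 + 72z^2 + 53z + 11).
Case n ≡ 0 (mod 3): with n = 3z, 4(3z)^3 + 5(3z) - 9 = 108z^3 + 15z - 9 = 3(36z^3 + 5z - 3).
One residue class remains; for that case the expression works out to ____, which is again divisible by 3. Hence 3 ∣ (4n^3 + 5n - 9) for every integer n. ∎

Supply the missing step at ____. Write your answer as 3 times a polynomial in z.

Only n ≡ 1 (mod 3) is unaccounted for. Put n = 3z+1:
4(3z+1)^3 + 5(3z+1) - 9 expands to 108z^3 + 108z^2 + 51z,
and factoring out 3 leaves 3(36z^3 + 36z^2 + 17z).

3(36z^3 + 36z^2 + 17z)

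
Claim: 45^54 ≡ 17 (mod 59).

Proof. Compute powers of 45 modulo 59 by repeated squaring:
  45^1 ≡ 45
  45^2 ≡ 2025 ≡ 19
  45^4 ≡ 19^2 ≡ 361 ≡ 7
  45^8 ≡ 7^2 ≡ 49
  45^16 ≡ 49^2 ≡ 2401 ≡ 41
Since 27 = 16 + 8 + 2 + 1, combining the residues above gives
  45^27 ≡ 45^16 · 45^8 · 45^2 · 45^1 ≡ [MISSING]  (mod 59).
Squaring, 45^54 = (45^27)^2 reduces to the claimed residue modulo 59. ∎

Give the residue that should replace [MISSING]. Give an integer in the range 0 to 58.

28

Multiply the listed residues: 41 · 49 · 19 · 45 = 2009 → 38171 → 1717695.
Reducing modulo 59: 1717695 = 29113·59 + 28, so 45^27 ≡ 28.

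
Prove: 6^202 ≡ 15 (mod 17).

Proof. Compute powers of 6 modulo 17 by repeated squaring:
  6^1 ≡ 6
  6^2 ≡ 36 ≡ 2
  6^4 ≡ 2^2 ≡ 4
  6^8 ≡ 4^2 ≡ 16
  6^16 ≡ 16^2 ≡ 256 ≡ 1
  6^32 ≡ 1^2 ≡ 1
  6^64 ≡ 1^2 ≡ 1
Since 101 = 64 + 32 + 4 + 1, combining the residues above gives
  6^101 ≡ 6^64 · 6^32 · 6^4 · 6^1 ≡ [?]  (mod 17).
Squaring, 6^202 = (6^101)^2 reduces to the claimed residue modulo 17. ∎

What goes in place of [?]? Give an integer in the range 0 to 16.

7

Multiply the listed residues: 1 · 1 · 4 · 6 = 1 → 4 → 24.
Reducing modulo 17: 24 = 1·17 + 7, so 6^101 ≡ 7.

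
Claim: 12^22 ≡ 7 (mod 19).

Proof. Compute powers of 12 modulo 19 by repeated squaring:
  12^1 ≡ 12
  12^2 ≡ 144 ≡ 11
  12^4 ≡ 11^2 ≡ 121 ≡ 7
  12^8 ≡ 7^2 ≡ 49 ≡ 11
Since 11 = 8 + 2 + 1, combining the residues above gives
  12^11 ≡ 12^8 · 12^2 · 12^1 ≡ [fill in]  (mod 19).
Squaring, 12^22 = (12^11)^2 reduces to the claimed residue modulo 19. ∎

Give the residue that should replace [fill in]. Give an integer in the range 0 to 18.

8

12^8 · 12^2 · 12^1 ≡ 11 · 11 · 12 = 1452.
1452 mod 19 = 8, so 12^11 ≡ 8 (mod 19).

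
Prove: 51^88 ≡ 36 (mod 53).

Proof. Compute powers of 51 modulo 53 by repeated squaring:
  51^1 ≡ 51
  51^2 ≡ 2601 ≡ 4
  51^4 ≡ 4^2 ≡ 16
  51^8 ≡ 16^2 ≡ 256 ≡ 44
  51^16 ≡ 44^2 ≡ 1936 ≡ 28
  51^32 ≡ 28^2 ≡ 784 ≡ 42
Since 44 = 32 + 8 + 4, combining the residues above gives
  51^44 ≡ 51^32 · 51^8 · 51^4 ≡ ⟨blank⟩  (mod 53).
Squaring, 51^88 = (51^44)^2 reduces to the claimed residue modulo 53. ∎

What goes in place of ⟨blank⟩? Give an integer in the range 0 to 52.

51^32 · 51^8 · 51^4 ≡ 42 · 44 · 16 = 29568.
29568 mod 53 = 47, so 51^44 ≡ 47 (mod 53).

47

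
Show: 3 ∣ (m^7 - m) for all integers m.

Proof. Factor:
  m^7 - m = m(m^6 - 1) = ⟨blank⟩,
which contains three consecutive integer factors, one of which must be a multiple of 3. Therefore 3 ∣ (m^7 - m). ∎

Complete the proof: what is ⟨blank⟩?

(m - 1)m(m + 1)(m^4 + m^2 + 1)

m^6 - 1 = (m^2 - 1)(m^4 + m^2 + 1), and m^2 - 1 = (m-1)(m+1).
So m(m^6 - 1) = (m - 1)m(m + 1)(m^4 + m^2 + 1).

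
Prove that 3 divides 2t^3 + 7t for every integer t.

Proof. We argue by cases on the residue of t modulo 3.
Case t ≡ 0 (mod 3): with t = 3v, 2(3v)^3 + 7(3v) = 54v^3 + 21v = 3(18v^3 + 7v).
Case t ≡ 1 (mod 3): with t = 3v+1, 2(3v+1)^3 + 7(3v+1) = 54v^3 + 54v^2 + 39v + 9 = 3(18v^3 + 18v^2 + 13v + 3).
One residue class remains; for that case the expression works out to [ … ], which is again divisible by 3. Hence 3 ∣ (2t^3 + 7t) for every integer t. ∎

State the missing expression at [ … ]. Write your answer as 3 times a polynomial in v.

3(18v^3 + 36v^2 + 31v + 10)

Only t ≡ 2 (mod 3) is unaccounted for. Put t = 3v+2:
2(3v+2)^3 + 7(3v+2) expands to 54v^3 + 108v^2 + 93v + 30,
and factoring out 3 leaves 3(18v^3 + 36v^2 + 31v + 10).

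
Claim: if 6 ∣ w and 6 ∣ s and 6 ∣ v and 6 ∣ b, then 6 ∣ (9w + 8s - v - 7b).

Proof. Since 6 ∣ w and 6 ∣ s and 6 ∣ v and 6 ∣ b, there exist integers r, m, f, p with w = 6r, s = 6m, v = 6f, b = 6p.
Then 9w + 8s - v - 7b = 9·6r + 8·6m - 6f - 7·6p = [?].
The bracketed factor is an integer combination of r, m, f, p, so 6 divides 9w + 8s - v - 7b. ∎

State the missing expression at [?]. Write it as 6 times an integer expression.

Pull the common 6 out of every term: 9·6r + 8·6m - 6f - 7·6p = 6(-f + 8m - 7p + 9r).
-f + 8m - 7p + 9r is an integer, which exhibits the divisibility.

6(-f + 8m - 7p + 9r)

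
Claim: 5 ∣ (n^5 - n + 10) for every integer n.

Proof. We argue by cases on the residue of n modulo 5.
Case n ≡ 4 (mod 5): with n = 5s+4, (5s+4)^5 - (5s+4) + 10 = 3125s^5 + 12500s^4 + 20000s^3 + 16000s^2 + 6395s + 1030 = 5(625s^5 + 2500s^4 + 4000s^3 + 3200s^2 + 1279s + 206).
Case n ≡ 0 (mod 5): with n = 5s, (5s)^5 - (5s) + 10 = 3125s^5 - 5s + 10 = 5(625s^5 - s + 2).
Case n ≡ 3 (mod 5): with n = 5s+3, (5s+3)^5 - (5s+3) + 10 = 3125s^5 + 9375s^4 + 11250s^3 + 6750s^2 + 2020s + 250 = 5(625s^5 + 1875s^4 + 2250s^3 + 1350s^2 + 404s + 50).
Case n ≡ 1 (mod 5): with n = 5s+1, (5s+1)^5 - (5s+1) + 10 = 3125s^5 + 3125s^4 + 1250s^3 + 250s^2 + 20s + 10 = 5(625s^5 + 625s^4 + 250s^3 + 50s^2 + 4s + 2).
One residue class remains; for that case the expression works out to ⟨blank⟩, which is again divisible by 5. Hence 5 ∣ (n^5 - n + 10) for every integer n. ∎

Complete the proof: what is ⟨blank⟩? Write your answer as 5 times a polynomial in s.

5(625s^5 + 1250s^4 + 1000s^3 + 400s^2 + 79s + 8)

The residues treated are {4, 0, 3, 1}, so the missing case is n ≡ 2 (mod 5); write n = 5s+2.
Then (5s+2)^5 - (5s+2) + 10 = 3125s^5 + 6250s^4 + 5000s^3 + 2000s^2 + 395s + 40 = 5(625s^5 + 1250s^4 + 1000s^3 + 400s^2 + 79s + 8).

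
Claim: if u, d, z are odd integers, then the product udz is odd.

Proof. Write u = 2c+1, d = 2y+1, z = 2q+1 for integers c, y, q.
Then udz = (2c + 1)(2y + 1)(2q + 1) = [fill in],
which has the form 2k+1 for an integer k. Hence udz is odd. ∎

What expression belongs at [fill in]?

2(4cqy + 2cq + 2cy + c + 2qy + q + y) + 1

Expanding: (2c + 1)(2y + 1)(2q + 1) = 8cqy + 4cq + 4cy + 2c + 4qy + 2q + 2y + 1.
Every term except the constant is even, so this is 2(4cqy + 2cq + 2cy + c + 2qy + q + y) + 1,
and 4cqy + 2cq + 2cy + c + 2qy + q + y ∈ ℤ gives the required form.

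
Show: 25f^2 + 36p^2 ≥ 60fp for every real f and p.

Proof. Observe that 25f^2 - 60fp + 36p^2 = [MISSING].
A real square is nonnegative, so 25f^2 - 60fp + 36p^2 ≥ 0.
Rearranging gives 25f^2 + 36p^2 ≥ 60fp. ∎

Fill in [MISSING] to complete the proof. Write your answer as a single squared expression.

(5f - 6p)^2

25f^2 - 60fp + 36p^2 is a perfect-square trinomial: the outer terms are (5f)^2 and (6p)^2, and the cross term is -2·5f·6p.
So 25f^2 - 60fp + 36p^2 = (5f - 6p)^2 ≥ 0.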